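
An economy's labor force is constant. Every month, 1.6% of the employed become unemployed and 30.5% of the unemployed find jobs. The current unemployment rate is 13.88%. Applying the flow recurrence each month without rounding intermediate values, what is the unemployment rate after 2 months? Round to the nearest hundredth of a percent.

With a fixed labor force, u_{t+1} = u_t + s·(1−u_t) − f·u_t = u_t·(1−s−f) + s.
Here 1−s−f = 0.679 and s = 0.016.
u_1 = 0.138800 × 0.679 + 0.016 = 0.110245.
u_2 = 0.110245 × 0.679 + 0.016 = 0.090856.

Unemployment rate after two months ≈ 9.09%.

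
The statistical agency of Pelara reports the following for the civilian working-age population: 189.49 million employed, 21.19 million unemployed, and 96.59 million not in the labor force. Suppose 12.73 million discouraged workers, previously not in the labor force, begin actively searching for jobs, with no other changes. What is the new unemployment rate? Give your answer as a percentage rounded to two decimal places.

Initially, labor force = 189.49 + 21.19 = 210.68 million, so u = 21.19/210.68 = 10.06%.
After the change, unemployed and labor force both rise by 12.73 → E = 189.49, U = 33.92, labor force = 223.41 million.
New unemployment rate = 33.92 / 223.41 = 15.18%.

New unemployment rate ≈ 15.18%.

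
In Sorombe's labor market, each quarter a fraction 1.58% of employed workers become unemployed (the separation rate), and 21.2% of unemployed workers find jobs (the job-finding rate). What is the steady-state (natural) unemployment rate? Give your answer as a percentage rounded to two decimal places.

Steady-state unemployment rate ≈ 6.94%.

At steady state the flows balance: s·E = f·U, so U/(E+U) = s/(s+f).
u* = 1.58 / (1.58 + 21.2) = 1.58 / 22.78 = 6.94%.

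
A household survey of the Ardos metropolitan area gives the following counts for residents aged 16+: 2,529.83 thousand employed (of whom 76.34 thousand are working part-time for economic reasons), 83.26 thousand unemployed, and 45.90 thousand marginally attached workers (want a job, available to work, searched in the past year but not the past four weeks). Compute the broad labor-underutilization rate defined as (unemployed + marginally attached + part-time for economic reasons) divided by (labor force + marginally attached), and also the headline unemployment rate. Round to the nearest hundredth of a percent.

Broad underutilization rate ≈ 7.73%; headline unemployment rate ≈ 3.19%.

Labor force = 2,529.83 + 83.26 = 2,613.09 thousand.
Numerator = 83.26 + 45.90 + 76.34 = 205.50 thousand.
Denominator = 2,613.09 + 45.90 = 2,658.99 thousand.
Broad rate = 205.50 / 2,658.99 = 7.73%.
Headline unemployment rate = 83.26 / 2,613.09 = 3.19%.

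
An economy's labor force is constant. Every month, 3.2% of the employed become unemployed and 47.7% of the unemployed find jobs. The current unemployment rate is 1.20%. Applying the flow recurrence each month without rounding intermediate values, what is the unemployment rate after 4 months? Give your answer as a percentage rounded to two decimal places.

Unemployment rate after four months ≈ 5.99%.

With a fixed labor force, u_{t+1} = u_t + s·(1−u_t) − f·u_t = u_t·(1−s−f) + s.
Here 1−s−f = 0.491 and s = 0.032.
u_1 = 0.012000 × 0.491 + 0.032 = 0.037892.
u_2 = 0.037892 × 0.491 + 0.032 = 0.050605.
u_3 = 0.050605 × 0.491 + 0.032 = 0.056847.
u_4 = 0.056847 × 0.491 + 0.032 = 0.059912.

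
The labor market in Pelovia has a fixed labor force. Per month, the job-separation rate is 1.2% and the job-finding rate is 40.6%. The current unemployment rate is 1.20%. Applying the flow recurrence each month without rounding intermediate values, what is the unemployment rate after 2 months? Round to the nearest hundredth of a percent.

Unemployment rate after two months ≈ 2.30%.

With a fixed labor force, u_{t+1} = u_t + s·(1−u_t) − f·u_t = u_t·(1−s−f) + s.
Here 1−s−f = 0.582 and s = 0.012.
u_1 = 0.012000 × 0.582 + 0.012 = 0.018984.
u_2 = 0.018984 × 0.582 + 0.012 = 0.023049.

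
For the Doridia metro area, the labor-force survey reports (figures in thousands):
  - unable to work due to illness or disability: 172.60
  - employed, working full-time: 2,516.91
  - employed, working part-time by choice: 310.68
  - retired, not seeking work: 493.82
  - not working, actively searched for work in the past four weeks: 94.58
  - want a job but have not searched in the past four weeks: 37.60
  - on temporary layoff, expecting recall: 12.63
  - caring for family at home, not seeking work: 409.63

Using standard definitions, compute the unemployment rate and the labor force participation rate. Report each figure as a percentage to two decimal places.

Unemployment rate ≈ 3.65%; labor force participation rate ≈ 72.49%.

Employed = 2,516.91 + 310.68 = 2,827.59 thousand.
Unemployed = 94.58 + 12.63 = 107.21 thousand (jobless and actively searching, or on temporary layoff).
Labor force = 2,827.59 + 107.21 = 2,934.80 thousand.
Not in labor force = 172.60 + 493.82 + 37.60 + 409.63 = 1,113.65 thousand (those not working and not actively searching are outside the labor force — including those who want a job but have given up searching).
Civilian working-age population = 2,934.80 + 1,113.65 = 4,048.45 thousand.
Unemployment rate = 107.21 / 2,934.80 = 3.65%.
Labor force participation rate = 2,934.80 / 4,048.45 = 72.49%.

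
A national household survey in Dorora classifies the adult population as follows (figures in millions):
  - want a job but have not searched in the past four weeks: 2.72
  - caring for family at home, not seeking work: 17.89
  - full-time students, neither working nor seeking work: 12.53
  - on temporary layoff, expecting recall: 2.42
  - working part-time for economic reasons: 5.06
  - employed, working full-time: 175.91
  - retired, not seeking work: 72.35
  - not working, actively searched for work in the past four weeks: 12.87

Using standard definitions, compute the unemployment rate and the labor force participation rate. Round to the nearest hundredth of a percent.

Employed = 5.06 + 175.91 = 180.97 million (anyone who worked, including part-time for economic reasons, counts as employed).
Unemployed = 2.42 + 12.87 = 15.29 million (jobless and actively searching, or on temporary layoff).
Labor force = 180.97 + 15.29 = 196.26 million.
Not in labor force = 2.72 + 17.89 + 12.53 + 72.35 = 105.49 million (those not working and not actively searching are outside the labor force — including those who want a job but have given up searching).
Civilian working-age population = 196.26 + 105.49 = 301.75 million.
Unemployment rate = 15.29 / 196.26 = 7.79%.
Labor force participation rate = 196.26 / 301.75 = 65.04%.

Unemployment rate ≈ 7.79%; labor force participation rate ≈ 65.04%.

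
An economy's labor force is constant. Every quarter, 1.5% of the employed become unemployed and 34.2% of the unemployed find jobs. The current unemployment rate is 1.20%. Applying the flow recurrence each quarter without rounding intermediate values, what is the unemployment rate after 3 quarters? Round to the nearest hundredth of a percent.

With a fixed labor force, u_{t+1} = u_t + s·(1−u_t) − f·u_t = u_t·(1−s−f) + s.
Here 1−s−f = 0.643 and s = 0.015.
u_1 = 0.012000 × 0.643 + 0.015 = 0.022716.
u_2 = 0.022716 × 0.643 + 0.015 = 0.029606.
u_3 = 0.029606 × 0.643 + 0.015 = 0.034037.

Unemployment rate after three quarters ≈ 3.40%.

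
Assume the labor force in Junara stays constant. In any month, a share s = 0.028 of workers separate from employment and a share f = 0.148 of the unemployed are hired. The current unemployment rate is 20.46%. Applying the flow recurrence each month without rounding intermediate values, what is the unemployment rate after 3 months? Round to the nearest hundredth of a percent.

Unemployment rate after three months ≈ 18.46%.

With a fixed labor force, u_{t+1} = u_t + s·(1−u_t) − f·u_t = u_t·(1−s−f) + s.
Here 1−s−f = 0.824 and s = 0.028.
u_1 = 0.204600 × 0.824 + 0.028 = 0.196590.
u_2 = 0.196590 × 0.824 + 0.028 = 0.189990.
u_3 = 0.189990 × 0.824 + 0.028 = 0.184552.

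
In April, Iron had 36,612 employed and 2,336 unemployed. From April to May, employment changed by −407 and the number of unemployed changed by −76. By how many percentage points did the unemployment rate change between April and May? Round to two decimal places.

The unemployment rate changed by −0.12 percentage points.

April: labor force = 36,612 + 2,336 = 38,948; u = 2,336/38,948 = 6.00%.
May: labor force = 36,205 + 2,260 = 38,465; u = 2,260/38,465 = 5.88%.
Change = 5.88% − 6.00% = −0.12 pp.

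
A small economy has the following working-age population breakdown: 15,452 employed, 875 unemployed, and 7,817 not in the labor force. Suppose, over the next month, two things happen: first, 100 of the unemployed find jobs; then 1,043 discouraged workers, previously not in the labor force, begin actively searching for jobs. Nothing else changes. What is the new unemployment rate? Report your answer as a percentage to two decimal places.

Initially, labor force = 15,452 + 875 = 16,327, so u = 875/16,327 = 5.36%.
After the first change, unemployed falls and employed rises by 100; labor force unchanged → E = 15,552, U = 775, labor force = 16,327.
After the second change, unemployed and labor force both rise by 1,043 → E = 15,552, U = 1,818, labor force = 17,370.
New unemployment rate = 1,818 / 17,370 = 10.47%.

New unemployment rate ≈ 10.47%.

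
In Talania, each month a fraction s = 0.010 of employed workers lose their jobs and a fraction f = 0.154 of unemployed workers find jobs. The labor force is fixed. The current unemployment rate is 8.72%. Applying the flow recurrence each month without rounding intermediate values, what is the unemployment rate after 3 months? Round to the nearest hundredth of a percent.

With a fixed labor force, u_{t+1} = u_t + s·(1−u_t) − f·u_t = u_t·(1−s−f) + s.
Here 1−s−f = 0.836 and s = 0.010.
u_1 = 0.087200 × 0.836 + 0.010 = 0.082899.
u_2 = 0.082899 × 0.836 + 0.010 = 0.079304.
u_3 = 0.079304 × 0.836 + 0.010 = 0.076298.

Unemployment rate after three months ≈ 7.63%.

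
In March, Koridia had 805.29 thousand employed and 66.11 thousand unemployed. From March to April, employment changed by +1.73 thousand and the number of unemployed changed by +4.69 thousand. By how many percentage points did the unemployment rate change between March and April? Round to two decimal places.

March: labor force = 805.29 + 66.11 = 871.40; u = 66.11/871.40 = 7.59%.
April: labor force = 807.02 + 70.80 = 877.82; u = 70.80/877.82 = 8.07%.
Change = 8.07% − 7.59% = +0.48 pp.

The unemployment rate changed by +0.48 percentage points.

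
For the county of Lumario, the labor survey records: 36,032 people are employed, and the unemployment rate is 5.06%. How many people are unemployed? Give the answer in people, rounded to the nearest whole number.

About 1,920 are unemployed.

Let U be the number unemployed. The labor force is E + U, and U/(E+U) = 0.0506.
So U = 0.0506 × 36,032 / (1 − 0.0506) = 1823.22 / 0.9494 ≈ 1,920.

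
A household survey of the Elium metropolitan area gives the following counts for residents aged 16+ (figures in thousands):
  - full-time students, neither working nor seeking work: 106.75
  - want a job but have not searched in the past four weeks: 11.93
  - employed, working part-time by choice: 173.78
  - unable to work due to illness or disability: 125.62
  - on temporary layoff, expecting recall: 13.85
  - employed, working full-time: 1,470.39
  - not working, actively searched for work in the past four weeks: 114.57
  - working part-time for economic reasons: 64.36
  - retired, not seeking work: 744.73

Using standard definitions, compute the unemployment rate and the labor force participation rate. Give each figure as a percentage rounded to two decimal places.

Unemployment rate ≈ 6.99%; labor force participation rate ≈ 65.00%.

Employed = 173.78 + 1,470.39 + 64.36 = 1,708.53 thousand (anyone who worked, including part-time for economic reasons, counts as employed).
Unemployed = 13.85 + 114.57 = 128.42 thousand (jobless and actively searching, or on temporary layoff).
Labor force = 1,708.53 + 128.42 = 1,836.95 thousand.
Not in labor force = 106.75 + 11.93 + 125.62 + 744.73 = 989.03 thousand (those not working and not actively searching are outside the labor force — including those who want a job but have given up searching).
Civilian working-age population = 1,836.95 + 989.03 = 2,825.98 thousand.
Unemployment rate = 128.42 / 1,836.95 = 6.99%.
Labor force participation rate = 1,836.95 / 2,825.98 = 65.00%.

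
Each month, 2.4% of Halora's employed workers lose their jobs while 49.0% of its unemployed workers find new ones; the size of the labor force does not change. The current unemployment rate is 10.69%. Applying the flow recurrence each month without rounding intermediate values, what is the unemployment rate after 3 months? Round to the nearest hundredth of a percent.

Unemployment rate after three months ≈ 5.36%.

With a fixed labor force, u_{t+1} = u_t + s·(1−u_t) − f·u_t = u_t·(1−s−f) + s.
Here 1−s−f = 0.486 and s = 0.024.
u_1 = 0.106900 × 0.486 + 0.024 = 0.075953.
u_2 = 0.075953 × 0.486 + 0.024 = 0.060913.
u_3 = 0.060913 × 0.486 + 0.024 = 0.053604.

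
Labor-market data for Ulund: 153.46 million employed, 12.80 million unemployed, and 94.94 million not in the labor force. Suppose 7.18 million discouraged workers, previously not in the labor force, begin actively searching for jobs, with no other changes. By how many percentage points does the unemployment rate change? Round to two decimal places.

Initially, labor force = 153.46 + 12.80 = 166.26 million, so u = 12.80/166.26 = 7.70%.
After the change, unemployed and labor force both rise by 7.18 → E = 153.46, U = 19.98, labor force = 173.44 million.
New unemployment rate = 19.98 / 173.44 = 11.52%.
Change = 11.52% − 7.70% = +3.82 percentage points.

The unemployment rate changes by +3.82 percentage points.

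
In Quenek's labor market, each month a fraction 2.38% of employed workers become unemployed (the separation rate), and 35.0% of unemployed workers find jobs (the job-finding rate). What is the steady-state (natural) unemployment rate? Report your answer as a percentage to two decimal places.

Steady-state unemployment rate ≈ 6.37%.

At steady state the flows balance: s·E = f·U, so U/(E+U) = s/(s+f).
u* = 2.38 / (2.38 + 35.0) = 2.38 / 37.38 = 6.37%.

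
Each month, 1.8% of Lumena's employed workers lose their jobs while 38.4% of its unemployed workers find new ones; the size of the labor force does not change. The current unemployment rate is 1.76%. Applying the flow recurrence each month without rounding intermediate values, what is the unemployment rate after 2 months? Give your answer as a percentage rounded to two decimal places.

With a fixed labor force, u_{t+1} = u_t + s·(1−u_t) − f·u_t = u_t·(1−s−f) + s.
Here 1−s−f = 0.598 and s = 0.018.
u_1 = 0.017600 × 0.598 + 0.018 = 0.028525.
u_2 = 0.028525 × 0.598 + 0.018 = 0.035058.

Unemployment rate after two months ≈ 3.51%.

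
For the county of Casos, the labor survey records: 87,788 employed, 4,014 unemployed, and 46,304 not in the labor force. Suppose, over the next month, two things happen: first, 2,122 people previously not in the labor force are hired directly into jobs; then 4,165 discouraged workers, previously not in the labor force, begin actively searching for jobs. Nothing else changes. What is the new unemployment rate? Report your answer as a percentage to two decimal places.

New unemployment rate ≈ 8.34%.

Initially, labor force = 87,788 + 4,014 = 91,802, so u = 4,014/91,802 = 4.37%.
After the first change, employed and labor force both rise by 2,122; unemployed unchanged → E = 89,910, U = 4,014, labor force = 93,924.
After the second change, unemployed and labor force both rise by 4,165 → E = 89,910, U = 8,179, labor force = 98,089.
New unemployment rate = 8,179 / 98,089 = 8.34%.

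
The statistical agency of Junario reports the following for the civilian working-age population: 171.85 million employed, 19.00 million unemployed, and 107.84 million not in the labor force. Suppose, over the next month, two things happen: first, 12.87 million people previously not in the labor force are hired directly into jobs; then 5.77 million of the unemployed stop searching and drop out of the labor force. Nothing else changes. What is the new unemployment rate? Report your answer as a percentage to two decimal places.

New unemployment rate ≈ 6.68%.

Initially, labor force = 171.85 + 19.00 = 190.85 million, so u = 19.00/190.85 = 9.96%.
After the first change, employed and labor force both rise by 12.87; unemployed unchanged → E = 184.72, U = 19.00, labor force = 203.72 million.
After the second change, unemployed and labor force both fall by 5.77 → E = 184.72, U = 13.23, labor force = 197.95 million.
New unemployment rate = 13.23 / 197.95 = 6.68%.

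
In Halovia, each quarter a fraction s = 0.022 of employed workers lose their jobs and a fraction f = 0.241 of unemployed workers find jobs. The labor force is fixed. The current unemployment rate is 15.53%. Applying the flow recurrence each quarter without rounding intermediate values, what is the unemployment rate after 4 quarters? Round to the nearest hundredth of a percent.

With a fixed labor force, u_{t+1} = u_t + s·(1−u_t) − f·u_t = u_t·(1−s−f) + s.
Here 1−s−f = 0.737 and s = 0.022.
u_1 = 0.155300 × 0.737 + 0.022 = 0.136456.
u_2 = 0.136456 × 0.737 + 0.022 = 0.122568.
u_3 = 0.122568 × 0.737 + 0.022 = 0.112333.
u_4 = 0.112333 × 0.737 + 0.022 = 0.104789.

Unemployment rate after four quarters ≈ 10.48%.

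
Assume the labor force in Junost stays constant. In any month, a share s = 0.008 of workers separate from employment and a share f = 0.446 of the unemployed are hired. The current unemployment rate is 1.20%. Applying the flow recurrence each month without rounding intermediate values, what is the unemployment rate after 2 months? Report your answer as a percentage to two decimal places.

With a fixed labor force, u_{t+1} = u_t + s·(1−u_t) − f·u_t = u_t·(1−s−f) + s.
Here 1−s−f = 0.546 and s = 0.008.
u_1 = 0.012000 × 0.546 + 0.008 = 0.014552.
u_2 = 0.014552 × 0.546 + 0.008 = 0.015945.

Unemployment rate after two months ≈ 1.59%.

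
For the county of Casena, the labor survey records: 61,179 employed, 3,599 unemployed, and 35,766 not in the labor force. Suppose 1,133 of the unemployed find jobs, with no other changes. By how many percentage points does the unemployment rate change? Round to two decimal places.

The unemployment rate changes by −1.75 percentage points.

Initially, labor force = 61,179 + 3,599 = 64,778, so u = 3,599/64,778 = 5.56%.
After the change, unemployed falls and employed rises by 1,133; labor force unchanged → E = 62,312, U = 2,466, labor force = 64,778.
New unemployment rate = 2,466 / 64,778 = 3.81%.
Change = 3.81% − 5.56% = −1.75 percentage points.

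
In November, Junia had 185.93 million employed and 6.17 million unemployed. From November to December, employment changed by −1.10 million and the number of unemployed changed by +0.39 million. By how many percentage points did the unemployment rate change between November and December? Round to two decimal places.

The unemployment rate changed by +0.22 percentage points.

November: labor force = 185.93 + 6.17 = 192.10; u = 6.17/192.10 = 3.21%.
December: labor force = 184.83 + 6.56 = 191.39; u = 6.56/191.39 = 3.43%.
Change = 3.43% − 3.21% = +0.22 pp.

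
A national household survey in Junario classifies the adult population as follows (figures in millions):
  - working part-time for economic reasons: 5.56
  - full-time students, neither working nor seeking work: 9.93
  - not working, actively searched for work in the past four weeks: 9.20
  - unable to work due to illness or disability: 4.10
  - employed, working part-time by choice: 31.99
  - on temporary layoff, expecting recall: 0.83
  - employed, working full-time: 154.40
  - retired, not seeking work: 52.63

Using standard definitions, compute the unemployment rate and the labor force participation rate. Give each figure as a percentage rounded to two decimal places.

Unemployment rate ≈ 4.97%; labor force participation rate ≈ 75.19%.

Employed = 5.56 + 31.99 + 154.40 = 191.95 million (anyone who worked, including part-time for economic reasons, counts as employed).
Unemployed = 9.20 + 0.83 = 10.03 million (jobless and actively searching, or on temporary layoff).
Labor force = 191.95 + 10.03 = 201.98 million.
Not in labor force = 9.93 + 4.10 + 52.63 = 66.66 million (those not working and not actively searching are outside the labor force).
Civilian working-age population = 201.98 + 66.66 = 268.64 million.
Unemployment rate = 10.03 / 201.98 = 4.97%.
Labor force participation rate = 201.98 / 268.64 = 75.19%.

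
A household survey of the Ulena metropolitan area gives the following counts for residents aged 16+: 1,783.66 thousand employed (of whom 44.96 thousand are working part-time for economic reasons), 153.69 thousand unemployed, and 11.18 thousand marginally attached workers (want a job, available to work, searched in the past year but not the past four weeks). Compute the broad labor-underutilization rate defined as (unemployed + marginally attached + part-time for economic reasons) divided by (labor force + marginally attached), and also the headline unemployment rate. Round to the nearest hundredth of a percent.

Broad underutilization rate ≈ 10.77%; headline unemployment rate ≈ 7.93%.

Labor force = 1,783.66 + 153.69 = 1,937.35 thousand.
Numerator = 153.69 + 11.18 + 44.96 = 209.83 thousand.
Denominator = 1,937.35 + 11.18 = 1,948.53 thousand.
Broad rate = 209.83 / 1,948.53 = 10.77%.
Headline unemployment rate = 153.69 / 1,937.35 = 7.93%.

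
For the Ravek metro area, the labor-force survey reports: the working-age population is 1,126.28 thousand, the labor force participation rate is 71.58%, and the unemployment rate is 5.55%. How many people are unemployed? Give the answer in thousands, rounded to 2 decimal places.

About 44.74 thousand are unemployed.

Labor force = 0.7158 × 1,126.28 = 806.19 thousand.
Unemployed = 0.0555 × 806.19 ≈ 44.74 thousand.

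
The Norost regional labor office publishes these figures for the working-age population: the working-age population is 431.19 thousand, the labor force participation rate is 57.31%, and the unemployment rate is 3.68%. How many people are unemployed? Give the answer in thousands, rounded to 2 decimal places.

Labor force = 0.5731 × 431.19 = 247.11 thousand.
Unemployed = 0.0368 × 247.11 ≈ 9.09 thousand.

About 9.09 thousand are unemployed.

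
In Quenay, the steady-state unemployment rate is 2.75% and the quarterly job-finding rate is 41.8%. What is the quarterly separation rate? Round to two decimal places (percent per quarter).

Separation rate ≈ 1.18% per quarter.

From u* = s/(s+f): s = u·f/(1−u).
s = 0.0275 × 41.8 / (1 − 0.0275) = 1.1495 / 0.9725 ≈ 1.18% per quarter.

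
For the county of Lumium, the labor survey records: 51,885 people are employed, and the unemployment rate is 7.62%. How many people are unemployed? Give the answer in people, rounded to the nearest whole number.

Let U be the number unemployed. The labor force is E + U, and U/(E+U) = 0.0762.
So U = 0.0762 × 51,885 / (1 − 0.0762) = 3953.64 / 0.9238 ≈ 4,280.

About 4,280 are unemployed.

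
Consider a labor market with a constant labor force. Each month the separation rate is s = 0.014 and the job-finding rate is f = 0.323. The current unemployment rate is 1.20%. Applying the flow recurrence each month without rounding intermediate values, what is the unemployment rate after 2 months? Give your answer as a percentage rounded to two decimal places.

With a fixed labor force, u_{t+1} = u_t + s·(1−u_t) − f·u_t = u_t·(1−s−f) + s.
Here 1−s−f = 0.663 and s = 0.014.
u_1 = 0.012000 × 0.663 + 0.014 = 0.021956.
u_2 = 0.021956 × 0.663 + 0.014 = 0.028557.

Unemployment rate after two months ≈ 2.86%.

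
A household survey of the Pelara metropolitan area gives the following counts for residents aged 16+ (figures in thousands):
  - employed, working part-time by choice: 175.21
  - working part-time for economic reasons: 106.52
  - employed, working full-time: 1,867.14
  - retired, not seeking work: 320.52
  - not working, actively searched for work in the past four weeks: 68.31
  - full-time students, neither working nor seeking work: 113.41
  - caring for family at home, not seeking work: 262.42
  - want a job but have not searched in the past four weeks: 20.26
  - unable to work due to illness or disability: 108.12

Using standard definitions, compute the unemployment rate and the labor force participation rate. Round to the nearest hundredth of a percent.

Employed = 175.21 + 106.52 + 1,867.14 = 2,148.87 thousand (anyone who worked, including part-time for economic reasons, counts as employed).
Unemployed = 68.31 thousand.
Labor force = 2,148.87 + 68.31 = 2,217.18 thousand.
Not in labor force = 320.52 + 113.41 + 262.42 + 20.26 + 108.12 = 824.73 thousand (those not working and not actively searching are outside the labor force — including those who want a job but have given up searching).
Civilian working-age population = 2,217.18 + 824.73 = 3,041.91 thousand.
Unemployment rate = 68.31 / 2,217.18 = 3.08%.
Labor force participation rate = 2,217.18 / 3,041.91 = 72.89%.

Unemployment rate ≈ 3.08%; labor force participation rate ≈ 72.89%.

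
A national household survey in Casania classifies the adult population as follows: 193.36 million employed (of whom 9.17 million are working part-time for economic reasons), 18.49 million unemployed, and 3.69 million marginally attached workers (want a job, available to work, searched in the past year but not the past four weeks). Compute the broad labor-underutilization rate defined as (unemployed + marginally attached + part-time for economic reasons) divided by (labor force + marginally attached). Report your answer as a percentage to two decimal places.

Broad underutilization rate ≈ 14.54%.

Labor force = 193.36 + 18.49 = 211.85 million.
Numerator = 18.49 + 3.69 + 9.17 = 31.35 million.
Denominator = 211.85 + 3.69 = 215.54 million.
Broad rate = 31.35 / 215.54 = 14.54%.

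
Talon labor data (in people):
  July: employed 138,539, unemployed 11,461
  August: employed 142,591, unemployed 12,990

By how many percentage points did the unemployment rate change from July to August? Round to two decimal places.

The unemployment rate changed by +0.71 percentage points.

July: labor force = 138,539 + 11,461 = 150,000; u = 11,461/150,000 = 7.64%.
August: labor force = 142,591 + 12,990 = 155,581; u = 12,990/155,581 = 8.35%.
Change = 8.35% − 7.64% = +0.71 pp.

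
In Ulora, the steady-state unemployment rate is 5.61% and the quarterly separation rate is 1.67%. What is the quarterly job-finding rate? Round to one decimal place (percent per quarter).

Job-finding rate ≈ 28.1% per quarter.

From u* = s/(s+f): f = s·(1−u)/u.
f = 1.67 × (1 − 0.0561) / 0.0561 = 1.5763 / 0.0561 ≈ 28.1% per quarter.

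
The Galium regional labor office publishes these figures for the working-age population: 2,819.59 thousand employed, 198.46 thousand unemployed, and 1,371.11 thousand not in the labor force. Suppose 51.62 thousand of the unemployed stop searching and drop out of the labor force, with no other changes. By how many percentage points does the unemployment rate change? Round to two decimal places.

Initially, labor force = 2,819.59 + 198.46 = 3,018.05 thousand, so u = 198.46/3,018.05 = 6.58%.
After the change, unemployed and labor force both fall by 51.62 → E = 2,819.59, U = 146.84, labor force = 2,966.43 thousand.
New unemployment rate = 146.84 / 2,966.43 = 4.95%.
Change = 4.95% − 6.58% = −1.63 percentage points.

The unemployment rate changes by −1.63 percentage points.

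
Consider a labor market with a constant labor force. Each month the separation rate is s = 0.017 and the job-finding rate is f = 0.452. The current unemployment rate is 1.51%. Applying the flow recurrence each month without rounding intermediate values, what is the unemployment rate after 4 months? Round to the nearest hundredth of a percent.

Unemployment rate after four months ≈ 3.46%.

With a fixed labor force, u_{t+1} = u_t + s·(1−u_t) − f·u_t = u_t·(1−s−f) + s.
Here 1−s−f = 0.531 and s = 0.017.
u_1 = 0.015100 × 0.531 + 0.017 = 0.025018.
u_2 = 0.025018 × 0.531 + 0.017 = 0.030285.
u_3 = 0.030285 × 0.531 + 0.017 = 0.033081.
u_4 = 0.033081 × 0.531 + 0.017 = 0.034566.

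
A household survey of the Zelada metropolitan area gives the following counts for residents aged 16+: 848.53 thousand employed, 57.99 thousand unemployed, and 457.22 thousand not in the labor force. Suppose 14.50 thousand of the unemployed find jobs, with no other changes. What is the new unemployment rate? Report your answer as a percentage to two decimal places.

Initially, labor force = 848.53 + 57.99 = 906.52 thousand, so u = 57.99/906.52 = 6.40%.
After the change, unemployed falls and employed rises by 14.50; labor force unchanged → E = 863.03, U = 43.49, labor force = 906.52 thousand.
New unemployment rate = 43.49 / 906.52 = 4.80%.

New unemployment rate ≈ 4.80%.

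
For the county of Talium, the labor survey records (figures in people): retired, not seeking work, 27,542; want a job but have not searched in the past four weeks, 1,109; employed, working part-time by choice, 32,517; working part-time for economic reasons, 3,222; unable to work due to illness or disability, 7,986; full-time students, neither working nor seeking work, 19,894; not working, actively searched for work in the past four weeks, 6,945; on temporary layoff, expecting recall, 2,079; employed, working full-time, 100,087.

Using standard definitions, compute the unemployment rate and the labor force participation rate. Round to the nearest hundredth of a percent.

Employed = 32,517 + 3,222 + 100,087 = 135,826 (anyone who worked, including part-time for economic reasons, counts as employed).
Unemployed = 6,945 + 2,079 = 9,024 (jobless and actively searching, or on temporary layoff).
Labor force = 135,826 + 9,024 = 144,850.
Not in labor force = 27,542 + 1,109 + 7,986 + 19,894 = 56,531 (those not working and not actively searching are outside the labor force — including those who want a job but have given up searching).
Civilian working-age population = 144,850 + 56,531 = 201,381.
Unemployment rate = 9,024 / 144,850 = 6.23%.
Labor force participation rate = 144,850 / 201,381 = 71.93%.

Unemployment rate ≈ 6.23%; labor force participation rate ≈ 71.93%.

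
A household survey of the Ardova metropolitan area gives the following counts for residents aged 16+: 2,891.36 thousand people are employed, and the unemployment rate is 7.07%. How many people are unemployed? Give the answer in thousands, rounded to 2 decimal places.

About 219.97 thousand are unemployed.

Let U be the number unemployed. The labor force is E + U, and U/(E+U) = 0.0707.
So U = 0.0707 × 2,891.36 / (1 − 0.0707) = 204.4192 / 0.9293 ≈ 219.97 thousand.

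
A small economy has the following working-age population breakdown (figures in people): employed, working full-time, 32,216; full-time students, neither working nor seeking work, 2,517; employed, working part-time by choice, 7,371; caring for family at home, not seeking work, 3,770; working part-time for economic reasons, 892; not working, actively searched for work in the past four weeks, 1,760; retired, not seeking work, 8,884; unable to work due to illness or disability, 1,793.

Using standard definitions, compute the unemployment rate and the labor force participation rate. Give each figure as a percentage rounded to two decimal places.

Employed = 32,216 + 7,371 + 892 = 40,479 (anyone who worked, including part-time for economic reasons, counts as employed).
Unemployed = 1,760.
Labor force = 40,479 + 1,760 = 42,239.
Not in labor force = 2,517 + 3,770 + 8,884 + 1,793 = 16,964 (those not working and not actively searching are outside the labor force).
Civilian working-age population = 42,239 + 16,964 = 59,203.
Unemployment rate = 1,760 / 42,239 = 4.17%.
Labor force participation rate = 42,239 / 59,203 = 71.35%.

Unemployment rate ≈ 4.17%; labor force participation rate ≈ 71.35%.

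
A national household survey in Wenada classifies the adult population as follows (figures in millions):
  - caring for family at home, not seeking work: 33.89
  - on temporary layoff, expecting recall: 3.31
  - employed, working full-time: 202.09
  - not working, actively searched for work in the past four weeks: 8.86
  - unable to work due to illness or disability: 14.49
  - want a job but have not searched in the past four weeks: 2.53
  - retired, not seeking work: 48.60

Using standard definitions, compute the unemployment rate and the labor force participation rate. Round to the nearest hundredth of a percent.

Unemployment rate ≈ 5.68%; labor force participation rate ≈ 68.29%.

Employed = 202.09 million.
Unemployed = 3.31 + 8.86 = 12.17 million (jobless and actively searching, or on temporary layoff).
Labor force = 202.09 + 12.17 = 214.26 million.
Not in labor force = 33.89 + 14.49 + 2.53 + 48.60 = 99.51 million (those not working and not actively searching are outside the labor force — including those who want a job but have given up searching).
Civilian working-age population = 214.26 + 99.51 = 313.77 million.
Unemployment rate = 12.17 / 214.26 = 5.68%.
Labor force participation rate = 214.26 / 313.77 = 68.29%.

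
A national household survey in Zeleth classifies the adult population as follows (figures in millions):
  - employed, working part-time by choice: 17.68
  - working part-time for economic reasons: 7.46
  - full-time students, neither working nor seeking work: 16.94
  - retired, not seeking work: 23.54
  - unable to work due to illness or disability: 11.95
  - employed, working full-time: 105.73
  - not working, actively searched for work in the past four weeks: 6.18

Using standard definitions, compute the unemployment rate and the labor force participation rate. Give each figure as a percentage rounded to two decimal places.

Unemployment rate ≈ 4.51%; labor force participation rate ≈ 72.33%.

Employed = 17.68 + 7.46 + 105.73 = 130.87 million (anyone who worked, including part-time for economic reasons, counts as employed).
Unemployed = 6.18 million.
Labor force = 130.87 + 6.18 = 137.05 million.
Not in labor force = 16.94 + 23.54 + 11.95 = 52.43 million (those not working and not actively searching are outside the labor force).
Civilian working-age population = 137.05 + 52.43 = 189.48 million.
Unemployment rate = 6.18 / 137.05 = 4.51%.
Labor force participation rate = 137.05 / 189.48 = 72.33%.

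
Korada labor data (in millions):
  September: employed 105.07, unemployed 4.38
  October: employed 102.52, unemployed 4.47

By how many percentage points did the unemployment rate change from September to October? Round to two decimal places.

September: labor force = 105.07 + 4.38 = 109.45; u = 4.38/109.45 = 4.00%.
October: labor force = 102.52 + 4.47 = 106.99; u = 4.47/106.99 = 4.18%.
Change = 4.18% − 4.00% = +0.18 pp.

The unemployment rate changed by +0.18 percentage points.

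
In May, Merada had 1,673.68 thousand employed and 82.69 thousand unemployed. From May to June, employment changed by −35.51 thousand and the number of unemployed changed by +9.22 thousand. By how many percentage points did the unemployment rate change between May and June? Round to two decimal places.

May: labor force = 1,673.68 + 82.69 = 1,756.37; u = 82.69/1,756.37 = 4.71%.
June: labor force = 1,638.17 + 91.91 = 1,730.08; u = 91.91/1,730.08 = 5.31%.
Change = 5.31% − 4.71% = +0.60 pp.

The unemployment rate changed by +0.60 percentage points.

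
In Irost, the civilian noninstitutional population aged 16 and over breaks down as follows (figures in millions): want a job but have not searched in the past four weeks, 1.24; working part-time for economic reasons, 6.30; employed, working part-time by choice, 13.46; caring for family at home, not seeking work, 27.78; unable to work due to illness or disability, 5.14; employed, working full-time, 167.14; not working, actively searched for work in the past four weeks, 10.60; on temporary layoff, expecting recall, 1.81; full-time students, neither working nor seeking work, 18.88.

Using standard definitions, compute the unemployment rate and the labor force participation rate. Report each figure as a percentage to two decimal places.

Unemployment rate ≈ 6.23%; labor force participation rate ≈ 78.98%.

Employed = 6.30 + 13.46 + 167.14 = 186.90 million (anyone who worked, including part-time for economic reasons, counts as employed).
Unemployed = 10.60 + 1.81 = 12.41 million (jobless and actively searching, or on temporary layoff).
Labor force = 186.90 + 12.41 = 199.31 million.
Not in labor force = 1.24 + 27.78 + 5.14 + 18.88 = 53.04 million (those not working and not actively searching are outside the labor force — including those who want a job but have given up searching).
Civilian working-age population = 199.31 + 53.04 = 252.35 million.
Unemployment rate = 12.41 / 199.31 = 6.23%.
Labor force participation rate = 199.31 / 252.35 = 78.98%.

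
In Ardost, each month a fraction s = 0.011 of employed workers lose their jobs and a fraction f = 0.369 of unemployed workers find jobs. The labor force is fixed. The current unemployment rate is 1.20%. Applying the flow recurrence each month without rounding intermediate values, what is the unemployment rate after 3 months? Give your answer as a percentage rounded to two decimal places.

Unemployment rate after three months ≈ 2.49%.

With a fixed labor force, u_{t+1} = u_t + s·(1−u_t) − f·u_t = u_t·(1−s−f) + s.
Here 1−s−f = 0.620 and s = 0.011.
u_1 = 0.012000 × 0.620 + 0.011 = 0.018440.
u_2 = 0.018440 × 0.620 + 0.011 = 0.022433.
u_3 = 0.022433 × 0.620 + 0.011 = 0.024908.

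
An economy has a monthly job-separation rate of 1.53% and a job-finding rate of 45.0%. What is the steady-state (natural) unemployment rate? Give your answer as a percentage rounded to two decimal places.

At steady state the flows balance: s·E = f·U, so U/(E+U) = s/(s+f).
u* = 1.53 / (1.53 + 45.0) = 1.53 / 46.53 = 3.29%.

Steady-state unemployment rate ≈ 3.29%.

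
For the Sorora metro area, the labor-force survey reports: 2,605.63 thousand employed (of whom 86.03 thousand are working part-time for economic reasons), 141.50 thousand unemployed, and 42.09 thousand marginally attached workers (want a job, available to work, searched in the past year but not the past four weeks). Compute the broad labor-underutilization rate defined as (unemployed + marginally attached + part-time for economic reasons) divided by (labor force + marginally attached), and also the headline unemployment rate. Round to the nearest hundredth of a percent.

Broad underutilization rate ≈ 9.67%; headline unemployment rate ≈ 5.15%.

Labor force = 2,605.63 + 141.50 = 2,747.13 thousand.
Numerator = 141.50 + 42.09 + 86.03 = 269.62 thousand.
Denominator = 2,747.13 + 42.09 = 2,789.22 thousand.
Broad rate = 269.62 / 2,789.22 = 9.67%.
Headline unemployment rate = 141.50 / 2,747.13 = 5.15%.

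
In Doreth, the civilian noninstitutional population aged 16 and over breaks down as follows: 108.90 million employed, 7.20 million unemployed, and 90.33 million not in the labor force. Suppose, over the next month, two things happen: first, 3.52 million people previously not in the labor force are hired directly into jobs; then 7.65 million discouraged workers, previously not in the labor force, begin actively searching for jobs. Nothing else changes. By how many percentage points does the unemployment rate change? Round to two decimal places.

Initially, labor force = 108.90 + 7.20 = 116.10 million, so u = 7.20/116.10 = 6.20%.
After the first change, employed and labor force both rise by 3.52; unemployed unchanged → E = 112.42, U = 7.20, labor force = 119.62 million.
After the second change, unemployed and labor force both rise by 7.65 → E = 112.42, U = 14.85, labor force = 127.27 million.
New unemployment rate = 14.85 / 127.27 = 11.67%.
Change = 11.67% − 6.20% = +5.47 percentage points.

The unemployment rate changes by +5.47 percentage points.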